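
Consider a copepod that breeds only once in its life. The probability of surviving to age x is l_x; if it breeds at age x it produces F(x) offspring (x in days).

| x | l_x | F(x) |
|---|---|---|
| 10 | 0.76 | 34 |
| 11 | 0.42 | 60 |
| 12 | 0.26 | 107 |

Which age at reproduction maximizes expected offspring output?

Expected offspring if breeding at age x = l_x × F(x):
  age 10: 0.76 × 34 = 25.840
  age 11: 0.42 × 60 = 25.200
  age 12: 0.26 × 107 = 27.820
Maximum at age 12 (27.820).

12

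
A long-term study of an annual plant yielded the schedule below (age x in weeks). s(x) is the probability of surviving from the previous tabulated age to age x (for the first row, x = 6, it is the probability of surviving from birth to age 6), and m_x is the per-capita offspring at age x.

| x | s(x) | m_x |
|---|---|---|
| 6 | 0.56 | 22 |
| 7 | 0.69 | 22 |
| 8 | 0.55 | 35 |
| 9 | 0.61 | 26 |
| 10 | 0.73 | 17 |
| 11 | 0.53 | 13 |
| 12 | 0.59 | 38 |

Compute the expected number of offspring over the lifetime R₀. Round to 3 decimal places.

Survivorship from birth: l_x = s_6·s_7·…·s_x.
  l_6 = 0.56000
  l_7 = 0.38640
  l_8 = 0.21252
  l_9 = 0.12964
  l_10 = 0.09464
  l_11 = 0.05016
  l_12 = 0.02959
R₀ = Σ l_x m_x:
  age 6: 0.56000 × 22 = 12.3200
  age 7: 0.38640 × 22 = 8.5008
  age 8: 0.21252 × 35 = 7.4382
  age 9: 0.12964 × 26 = 3.3706
  age 10: 0.09464 × 17 = 1.6089
  age 11: 0.05016 × 13 = 0.6521
  age 12: 0.02959 × 38 = 1.1244
R₀ = 12.3200 + 8.5008 + 7.4382 + 3.3706 + 1.6089 + 0.6521 + 1.1244 = 35.0150

35.015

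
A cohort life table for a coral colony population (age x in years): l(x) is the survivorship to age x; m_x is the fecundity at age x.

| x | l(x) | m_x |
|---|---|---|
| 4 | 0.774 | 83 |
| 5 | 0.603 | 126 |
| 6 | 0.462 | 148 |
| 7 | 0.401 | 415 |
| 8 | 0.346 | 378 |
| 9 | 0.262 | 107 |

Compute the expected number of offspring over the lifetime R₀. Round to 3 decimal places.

R₀ = Σ l(x) m_x:
  age 4: 0.774 × 83 = 64.2420
  age 5: 0.603 × 126 = 75.9780
  age 6: 0.462 × 148 = 68.3760
  age 7: 0.401 × 415 = 166.4150
  age 8: 0.346 × 378 = 130.7880
  age 9: 0.262 × 107 = 28.0340
R₀ = 64.2420 + 75.9780 + 68.3760 + 166.4150 + 130.7880 + 28.0340 = 533.8330

533.833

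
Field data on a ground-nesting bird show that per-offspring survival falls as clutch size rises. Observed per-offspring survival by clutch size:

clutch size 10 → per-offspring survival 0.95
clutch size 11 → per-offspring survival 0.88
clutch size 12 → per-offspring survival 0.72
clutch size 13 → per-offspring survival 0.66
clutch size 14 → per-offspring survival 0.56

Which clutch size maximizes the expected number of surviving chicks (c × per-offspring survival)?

11

Expected surviving chicks = c × s(c):
  c=10: 10 × 0.95 = 9.500
  c=11: 11 × 0.88 = 9.680
  c=12: 12 × 0.72 = 8.640
  c=13: 13 × 0.66 = 8.580
  c=14: 14 × 0.56 = 7.840
Maximum at c = 11 (9.680 surviving chicks).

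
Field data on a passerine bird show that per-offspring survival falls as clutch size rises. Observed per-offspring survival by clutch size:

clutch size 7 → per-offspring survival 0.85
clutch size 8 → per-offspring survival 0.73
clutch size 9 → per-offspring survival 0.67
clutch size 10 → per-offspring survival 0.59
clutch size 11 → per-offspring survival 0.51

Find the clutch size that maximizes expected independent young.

9

Expected independent young = c × s(c):
  c=7: 7 × 0.85 = 5.950
  c=8: 8 × 0.73 = 5.840
  c=9: 9 × 0.67 = 6.030
  c=10: 10 × 0.59 = 5.900
  c=11: 11 × 0.51 = 5.610
Maximum at c = 9 (6.030 independent young).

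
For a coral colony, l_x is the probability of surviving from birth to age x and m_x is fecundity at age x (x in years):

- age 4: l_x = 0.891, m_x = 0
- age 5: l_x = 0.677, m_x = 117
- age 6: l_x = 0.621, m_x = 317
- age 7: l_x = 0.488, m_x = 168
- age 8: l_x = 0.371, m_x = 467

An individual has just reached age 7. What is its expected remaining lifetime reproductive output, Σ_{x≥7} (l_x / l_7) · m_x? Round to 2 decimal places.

l_7 = 0.488. Conditional survival from age 7 to x is l_x / l_7.
  x=7: (0.488/0.488) × 168 = 168.0000
  x=8: (0.371/0.488) × 467 = 355.0348
Sum = 168.0000 + 355.0348 = 523.0348

523.03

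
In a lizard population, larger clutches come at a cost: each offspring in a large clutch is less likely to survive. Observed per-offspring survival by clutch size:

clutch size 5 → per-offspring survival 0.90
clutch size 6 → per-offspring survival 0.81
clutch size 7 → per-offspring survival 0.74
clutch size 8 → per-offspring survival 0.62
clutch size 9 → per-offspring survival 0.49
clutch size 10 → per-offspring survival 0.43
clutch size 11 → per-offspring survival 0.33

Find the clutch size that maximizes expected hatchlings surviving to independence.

7

Expected hatchlings surviving to independence = c × s(c):
  c=5: 5 × 0.90 = 4.500
  c=6: 6 × 0.81 = 4.860
  c=7: 7 × 0.74 = 5.180
  c=8: 8 × 0.62 = 4.960
  c=9: 9 × 0.49 = 4.410
  c=10: 10 × 0.43 = 4.300
  c=11: 11 × 0.33 = 3.630
Maximum at c = 7 (5.180 hatchlings surviving to independence).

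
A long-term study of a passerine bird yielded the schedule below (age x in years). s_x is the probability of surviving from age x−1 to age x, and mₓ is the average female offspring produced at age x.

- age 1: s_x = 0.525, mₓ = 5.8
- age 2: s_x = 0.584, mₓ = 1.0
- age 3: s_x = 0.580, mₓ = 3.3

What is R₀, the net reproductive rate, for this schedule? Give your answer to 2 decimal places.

Survivorship from birth: l_x = s_1·s_2·…·s_x.
  l_1 = 0.52500
  l_2 = 0.30660
  l_3 = 0.17783
R₀ = Σ l_x mₓ:
  age 1: 0.52500 × 5.8 = 3.0450
  age 2: 0.30660 × 1.0 = 0.3066
  age 3: 0.17783 × 3.3 = 0.5868
R₀ = 3.0450 + 0.3066 + 0.5868 = 3.9384

3.94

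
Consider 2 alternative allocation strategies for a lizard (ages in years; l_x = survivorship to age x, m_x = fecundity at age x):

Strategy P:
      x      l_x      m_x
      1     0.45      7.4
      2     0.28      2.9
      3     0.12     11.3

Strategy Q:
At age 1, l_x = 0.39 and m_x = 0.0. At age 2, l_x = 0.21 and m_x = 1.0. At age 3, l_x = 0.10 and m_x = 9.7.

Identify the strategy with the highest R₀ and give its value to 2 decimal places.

Strategy P: R₀ = 0.45×7.4 + 0.28×2.9 + 0.12×11.3 = 5.4980
Strategy Q: R₀ = 0.39×0.0 + 0.21×1.0 + 0.10×9.7 = 1.1800
Highest R₀: strategy P with 5.4980.

5.50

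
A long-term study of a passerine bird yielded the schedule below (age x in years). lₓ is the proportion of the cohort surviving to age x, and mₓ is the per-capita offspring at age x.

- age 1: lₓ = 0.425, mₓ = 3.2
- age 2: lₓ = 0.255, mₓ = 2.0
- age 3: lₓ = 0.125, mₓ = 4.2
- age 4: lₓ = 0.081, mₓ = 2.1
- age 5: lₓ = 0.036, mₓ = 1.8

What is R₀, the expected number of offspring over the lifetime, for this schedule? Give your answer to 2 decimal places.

2.63

R₀ = Σ lₓ mₓ:
  age 1: 0.425 × 3.2 = 1.3600
  age 2: 0.255 × 2.0 = 0.5100
  age 3: 0.125 × 4.2 = 0.5250
  age 4: 0.081 × 2.1 = 0.1701
  age 5: 0.036 × 1.8 = 0.0648
R₀ = 1.3600 + 0.5100 + 0.5250 + 0.1701 + 0.0648 = 2.6299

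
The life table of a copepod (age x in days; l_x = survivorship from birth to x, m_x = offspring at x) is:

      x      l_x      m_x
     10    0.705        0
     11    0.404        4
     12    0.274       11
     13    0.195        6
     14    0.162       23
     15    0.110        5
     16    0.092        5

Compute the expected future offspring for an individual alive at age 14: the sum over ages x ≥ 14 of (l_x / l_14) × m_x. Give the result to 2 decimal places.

29.23

l_14 = 0.162. Conditional survival from age 14 to x is l_x / l_14.
  x=14: (0.162/0.162) × 23 = 23.0000
  x=15: (0.110/0.162) × 5 = 3.3951
  x=16: (0.092/0.162) × 5 = 2.8395
Sum = 23.0000 + 3.3951 + 2.8395 = 29.2346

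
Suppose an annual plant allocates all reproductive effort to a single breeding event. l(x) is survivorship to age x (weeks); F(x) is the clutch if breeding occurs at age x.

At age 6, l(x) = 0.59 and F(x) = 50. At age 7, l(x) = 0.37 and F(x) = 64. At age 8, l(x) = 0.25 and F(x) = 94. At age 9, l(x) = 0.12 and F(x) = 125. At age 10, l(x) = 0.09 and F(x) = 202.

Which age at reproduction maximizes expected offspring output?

6

Expected offspring if breeding at age x = l(x) × F(x):
  age 6: 0.59 × 50 = 29.500
  age 7: 0.37 × 64 = 23.680
  age 8: 0.25 × 94 = 23.500
  age 9: 0.12 × 125 = 15.000
  age 10: 0.09 × 202 = 18.180
Maximum at age 6 (29.500).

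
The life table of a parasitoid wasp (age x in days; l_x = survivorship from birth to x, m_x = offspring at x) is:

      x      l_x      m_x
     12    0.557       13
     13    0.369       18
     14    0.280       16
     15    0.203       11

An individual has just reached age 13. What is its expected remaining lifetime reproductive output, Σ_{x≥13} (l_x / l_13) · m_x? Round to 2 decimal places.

l_13 = 0.369. Conditional survival from age 13 to x is l_x / l_13.
  x=13: (0.369/0.369) × 18 = 18.0000
  x=14: (0.280/0.369) × 16 = 12.1409
  x=15: (0.203/0.369) × 11 = 6.0515
Sum = 18.0000 + 12.1409 + 6.0515 = 36.1924

36.19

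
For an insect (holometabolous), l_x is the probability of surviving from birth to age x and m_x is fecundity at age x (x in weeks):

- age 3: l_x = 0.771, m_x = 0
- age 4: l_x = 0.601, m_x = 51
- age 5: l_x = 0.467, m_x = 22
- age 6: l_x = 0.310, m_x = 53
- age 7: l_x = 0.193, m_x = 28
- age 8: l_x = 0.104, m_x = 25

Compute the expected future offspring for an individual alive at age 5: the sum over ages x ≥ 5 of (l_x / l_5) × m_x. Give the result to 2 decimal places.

74.32

l_5 = 0.467. Conditional survival from age 5 to x is l_x / l_5.
  x=5: (0.467/0.467) × 22 = 22.0000
  x=6: (0.310/0.467) × 53 = 35.1820
  x=7: (0.193/0.467) × 28 = 11.5717
  x=8: (0.104/0.467) × 25 = 5.5675
Sum = 22.0000 + 35.1820 + 11.5717 + 5.5675 = 74.3212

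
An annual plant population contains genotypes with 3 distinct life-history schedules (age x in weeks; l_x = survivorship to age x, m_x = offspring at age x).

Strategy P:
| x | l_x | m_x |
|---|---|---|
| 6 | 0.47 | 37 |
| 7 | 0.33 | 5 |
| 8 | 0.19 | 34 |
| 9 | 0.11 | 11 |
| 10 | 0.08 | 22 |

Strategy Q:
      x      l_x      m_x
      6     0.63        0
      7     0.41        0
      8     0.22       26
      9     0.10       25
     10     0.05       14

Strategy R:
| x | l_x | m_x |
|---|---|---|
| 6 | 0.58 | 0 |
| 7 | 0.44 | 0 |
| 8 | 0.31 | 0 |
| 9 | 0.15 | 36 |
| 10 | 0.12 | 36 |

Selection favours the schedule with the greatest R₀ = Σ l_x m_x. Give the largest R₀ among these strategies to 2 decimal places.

28.47

Strategy P: R₀ = 0.47×37 + 0.33×5 + 0.19×34 + 0.11×11 + 0.08×22 = 28.4700
Strategy Q: R₀ = 0.63×0 + 0.41×0 + 0.22×26 + 0.10×25 + 0.05×14 = 8.9200
Strategy R: R₀ = 0.58×0 + 0.44×0 + 0.31×0 + 0.15×36 + 0.12×36 = 9.7200
Highest R₀: strategy P with 28.4700.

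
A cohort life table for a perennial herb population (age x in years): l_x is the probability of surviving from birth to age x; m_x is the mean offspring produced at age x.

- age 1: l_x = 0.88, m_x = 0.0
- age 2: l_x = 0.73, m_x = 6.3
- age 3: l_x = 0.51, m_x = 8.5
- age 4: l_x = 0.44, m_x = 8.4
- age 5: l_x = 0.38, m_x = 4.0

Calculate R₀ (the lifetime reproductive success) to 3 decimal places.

14.150

R₀ = Σ l_x m_x:
  age 1: 0.88 × 0.0 = 0.0000
  age 2: 0.73 × 6.3 = 4.5990
  age 3: 0.51 × 8.5 = 4.3350
  age 4: 0.44 × 8.4 = 3.6960
  age 5: 0.38 × 4.0 = 1.5200
R₀ = 0.0000 + 4.5990 + 4.3350 + 3.6960 + 1.5200 = 14.1500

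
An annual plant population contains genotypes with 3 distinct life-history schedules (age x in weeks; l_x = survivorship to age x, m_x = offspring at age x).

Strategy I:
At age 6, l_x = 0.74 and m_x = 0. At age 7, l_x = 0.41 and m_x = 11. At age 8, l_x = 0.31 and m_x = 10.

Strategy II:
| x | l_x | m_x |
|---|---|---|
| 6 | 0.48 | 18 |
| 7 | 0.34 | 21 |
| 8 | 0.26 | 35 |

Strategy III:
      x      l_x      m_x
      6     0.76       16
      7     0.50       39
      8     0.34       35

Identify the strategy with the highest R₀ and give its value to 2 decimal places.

Strategy I: R₀ = 0.74×0 + 0.41×11 + 0.31×10 = 7.6100
Strategy II: R₀ = 0.48×18 + 0.34×21 + 0.26×35 = 24.8800
Strategy III: R₀ = 0.76×16 + 0.50×39 + 0.34×35 = 43.5600
Highest R₀: strategy III with 43.5600.

43.56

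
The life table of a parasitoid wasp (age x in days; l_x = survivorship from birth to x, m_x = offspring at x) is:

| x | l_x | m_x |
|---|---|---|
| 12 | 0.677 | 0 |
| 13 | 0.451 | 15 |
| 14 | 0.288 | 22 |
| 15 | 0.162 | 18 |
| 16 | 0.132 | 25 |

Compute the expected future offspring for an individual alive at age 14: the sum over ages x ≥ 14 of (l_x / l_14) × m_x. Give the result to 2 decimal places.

43.58

l_14 = 0.288. Conditional survival from age 14 to x is l_x / l_14.
  x=14: (0.288/0.288) × 22 = 22.0000
  x=15: (0.162/0.288) × 18 = 10.1250
  x=16: (0.132/0.288) × 25 = 11.4583
Sum = 22.0000 + 10.1250 + 11.4583 = 43.5833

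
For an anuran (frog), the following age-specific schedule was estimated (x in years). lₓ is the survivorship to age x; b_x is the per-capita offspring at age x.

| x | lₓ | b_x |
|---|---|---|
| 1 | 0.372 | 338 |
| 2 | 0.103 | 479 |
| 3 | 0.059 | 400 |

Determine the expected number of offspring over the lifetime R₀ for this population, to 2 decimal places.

R₀ = Σ lₓ b_x:
  age 1: 0.372 × 338 = 125.7360
  age 2: 0.103 × 479 = 49.3370
  age 3: 0.059 × 400 = 23.6000
R₀ = 125.7360 + 49.3370 + 23.6000 = 198.6730

198.67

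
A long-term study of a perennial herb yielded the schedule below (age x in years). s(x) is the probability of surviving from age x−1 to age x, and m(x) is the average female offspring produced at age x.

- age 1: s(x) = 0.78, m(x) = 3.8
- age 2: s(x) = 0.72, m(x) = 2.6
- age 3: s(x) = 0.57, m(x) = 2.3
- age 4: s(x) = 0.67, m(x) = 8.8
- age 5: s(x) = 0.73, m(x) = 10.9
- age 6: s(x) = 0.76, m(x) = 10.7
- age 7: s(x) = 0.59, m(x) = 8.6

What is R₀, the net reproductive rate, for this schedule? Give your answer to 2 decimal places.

Survivorship from birth: l_x = s_1·s_2·…·s_x.
  l_1 = 0.78000
  l_2 = 0.56160
  l_3 = 0.32011
  l_4 = 0.21448
  l_5 = 0.15657
  l_6 = 0.11899
  l_7 = 0.07020
R₀ = Σ l_x m(x):
  age 1: 0.78000 × 3.8 = 2.9640
  age 2: 0.56160 × 2.6 = 1.4602
  age 3: 0.32011 × 2.3 = 0.7363
  age 4: 0.21448 × 8.8 = 1.8874
  age 5: 0.15657 × 10.9 = 1.7066
  age 6: 0.11899 × 10.7 = 1.2732
  age 7: 0.07020 × 8.6 = 0.6037
R₀ = 2.9640 + 1.4602 + 0.7363 + 1.8874 + 1.7066 + 1.2732 + 0.6037 = 10.6314

10.63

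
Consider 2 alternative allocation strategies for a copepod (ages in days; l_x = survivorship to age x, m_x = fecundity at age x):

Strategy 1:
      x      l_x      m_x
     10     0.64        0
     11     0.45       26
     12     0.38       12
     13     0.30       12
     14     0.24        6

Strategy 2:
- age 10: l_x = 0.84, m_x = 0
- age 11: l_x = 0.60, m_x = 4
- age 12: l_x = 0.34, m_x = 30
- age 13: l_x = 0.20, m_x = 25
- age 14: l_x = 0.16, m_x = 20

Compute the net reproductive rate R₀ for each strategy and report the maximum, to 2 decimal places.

21.30

Strategy 1: R₀ = 0.64×0 + 0.45×26 + 0.38×12 + 0.30×12 + 0.24×6 = 21.3000
Strategy 2: R₀ = 0.84×0 + 0.60×4 + 0.34×30 + 0.20×25 + 0.16×20 = 20.8000
Highest R₀: strategy 1 with 21.3000.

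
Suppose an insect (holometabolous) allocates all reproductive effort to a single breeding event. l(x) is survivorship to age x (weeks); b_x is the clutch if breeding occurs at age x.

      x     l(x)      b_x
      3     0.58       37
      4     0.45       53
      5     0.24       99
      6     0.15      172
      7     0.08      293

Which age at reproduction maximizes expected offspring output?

Expected offspring if breeding at age x = l(x) × b_x:
  age 3: 0.58 × 37 = 21.460
  age 4: 0.45 × 53 = 23.850
  age 5: 0.24 × 99 = 23.760
  age 6: 0.15 × 172 = 25.800
  age 7: 0.08 × 293 = 23.440
Maximum at age 6 (25.800).

6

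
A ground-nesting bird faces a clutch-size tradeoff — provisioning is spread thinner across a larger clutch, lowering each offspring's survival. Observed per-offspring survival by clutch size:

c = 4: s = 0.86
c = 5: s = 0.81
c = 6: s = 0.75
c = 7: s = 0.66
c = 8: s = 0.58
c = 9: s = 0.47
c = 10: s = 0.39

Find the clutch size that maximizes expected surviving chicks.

Expected surviving chicks = c × s(c):
  c=4: 4 × 0.86 = 3.440
  c=5: 5 × 0.81 = 4.050
  c=6: 6 × 0.75 = 4.500
  c=7: 7 × 0.66 = 4.620
  c=8: 8 × 0.58 = 4.640
  c=9: 9 × 0.47 = 4.230
  c=10: 10 × 0.39 = 3.900
Maximum at c = 8 (4.640 surviving chicks).

8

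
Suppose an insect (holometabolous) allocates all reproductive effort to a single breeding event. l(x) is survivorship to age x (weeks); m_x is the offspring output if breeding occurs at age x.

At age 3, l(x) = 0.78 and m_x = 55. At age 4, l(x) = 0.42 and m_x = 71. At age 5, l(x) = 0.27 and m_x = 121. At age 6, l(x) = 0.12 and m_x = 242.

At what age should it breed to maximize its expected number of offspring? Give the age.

3

Expected offspring if breeding at age x = l(x) × m_x:
  age 3: 0.78 × 55 = 42.900
  age 4: 0.42 × 71 = 29.820
  age 5: 0.27 × 121 = 32.670
  age 6: 0.12 × 242 = 29.040
Maximum at age 3 (42.900).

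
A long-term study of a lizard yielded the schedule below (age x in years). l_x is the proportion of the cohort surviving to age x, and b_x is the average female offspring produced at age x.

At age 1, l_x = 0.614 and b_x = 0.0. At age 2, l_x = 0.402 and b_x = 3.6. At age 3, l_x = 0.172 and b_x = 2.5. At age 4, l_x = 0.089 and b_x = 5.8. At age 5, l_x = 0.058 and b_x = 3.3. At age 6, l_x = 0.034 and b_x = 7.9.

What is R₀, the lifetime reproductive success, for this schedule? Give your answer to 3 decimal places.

R₀ = Σ l_x b_x:
  age 1: 0.614 × 0.0 = 0.0000
  age 2: 0.402 × 3.6 = 1.4472
  age 3: 0.172 × 2.5 = 0.4300
  age 4: 0.089 × 5.8 = 0.5162
  age 5: 0.058 × 3.3 = 0.1914
  age 6: 0.034 × 7.9 = 0.2686
R₀ = 0.0000 + 1.4472 + 0.4300 + 0.5162 + 0.1914 + 0.2686 = 2.8534

2.853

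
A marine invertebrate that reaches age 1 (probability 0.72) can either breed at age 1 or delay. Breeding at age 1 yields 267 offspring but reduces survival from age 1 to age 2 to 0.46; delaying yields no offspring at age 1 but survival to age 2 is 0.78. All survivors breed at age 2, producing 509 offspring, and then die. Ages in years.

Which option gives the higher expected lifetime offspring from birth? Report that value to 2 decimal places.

breed at age 1: R₀ = 0.72 × (267 + 0.46 × 509) = 0.72 × 501.1400 = 360.8208
delay to age 2: R₀ = 0.72 × (0.78 × 509) = 0.72 × 397.0200 = 285.8544
Higher: breed at age 1 (360.8208).

360.82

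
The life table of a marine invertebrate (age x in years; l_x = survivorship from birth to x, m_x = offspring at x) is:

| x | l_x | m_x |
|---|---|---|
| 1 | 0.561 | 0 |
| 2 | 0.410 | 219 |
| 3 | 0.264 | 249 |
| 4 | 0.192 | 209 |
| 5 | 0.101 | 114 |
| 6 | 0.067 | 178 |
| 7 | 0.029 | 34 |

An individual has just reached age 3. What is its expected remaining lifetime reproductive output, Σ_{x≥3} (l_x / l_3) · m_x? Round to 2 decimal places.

l_3 = 0.264. Conditional survival from age 3 to x is l_x / l_3.
  x=3: (0.264/0.264) × 249 = 249.0000
  x=4: (0.192/0.264) × 209 = 152.0000
  x=5: (0.101/0.264) × 114 = 43.6136
  x=6: (0.067/0.264) × 178 = 45.1742
  x=7: (0.029/0.264) × 34 = 3.7348
Sum = 249.0000 + 152.0000 + 43.6136 + 45.1742 + 3.7348 = 493.5227

493.52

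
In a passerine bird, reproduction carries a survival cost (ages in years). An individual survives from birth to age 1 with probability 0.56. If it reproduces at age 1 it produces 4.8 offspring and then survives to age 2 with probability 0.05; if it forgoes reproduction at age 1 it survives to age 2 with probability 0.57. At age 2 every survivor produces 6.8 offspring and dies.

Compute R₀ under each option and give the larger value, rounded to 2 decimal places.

2.88

breed at age 1: R₀ = 0.56 × (4.8 + 0.05 × 6.8) = 0.56 × 5.1400 = 2.8784
delay to age 2: R₀ = 0.56 × (0.57 × 6.8) = 0.56 × 3.8760 = 2.1706
Higher: breed at age 1 (2.8784).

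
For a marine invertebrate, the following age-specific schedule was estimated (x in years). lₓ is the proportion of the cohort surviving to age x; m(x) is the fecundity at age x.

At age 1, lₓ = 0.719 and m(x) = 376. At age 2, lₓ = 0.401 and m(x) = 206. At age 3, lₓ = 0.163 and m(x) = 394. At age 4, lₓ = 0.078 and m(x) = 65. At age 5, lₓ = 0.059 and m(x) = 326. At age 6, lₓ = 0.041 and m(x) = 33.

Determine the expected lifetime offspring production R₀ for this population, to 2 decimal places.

R₀ = Σ lₓ m(x):
  age 1: 0.719 × 376 = 270.3440
  age 2: 0.401 × 206 = 82.6060
  age 3: 0.163 × 394 = 64.2220
  age 4: 0.078 × 65 = 5.0700
  age 5: 0.059 × 326 = 19.2340
  age 6: 0.041 × 33 = 1.3530
R₀ = 270.3440 + 82.6060 + 64.2220 + 5.0700 + 19.2340 + 1.3530 = 442.8290

442.83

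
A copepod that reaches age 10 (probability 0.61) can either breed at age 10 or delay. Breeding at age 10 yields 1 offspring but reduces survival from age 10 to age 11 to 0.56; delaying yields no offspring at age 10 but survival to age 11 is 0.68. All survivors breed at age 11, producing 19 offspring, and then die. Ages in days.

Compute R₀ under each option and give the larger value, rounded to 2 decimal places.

7.88

breed at age 10: R₀ = 0.61 × (1 + 0.56 × 19) = 0.61 × 11.6400 = 7.1004
delay to age 11: R₀ = 0.61 × (0.68 × 19) = 0.61 × 12.9200 = 7.8812
Higher: delay to age 11 (7.8812).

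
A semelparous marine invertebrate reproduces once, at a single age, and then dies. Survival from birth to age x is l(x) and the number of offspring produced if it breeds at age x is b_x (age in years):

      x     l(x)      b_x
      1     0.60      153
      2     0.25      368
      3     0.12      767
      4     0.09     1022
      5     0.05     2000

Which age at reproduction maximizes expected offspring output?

5

Expected offspring if breeding at age x = l(x) × b_x:
  age 1: 0.60 × 153 = 91.800
  age 2: 0.25 × 368 = 92.000
  age 3: 0.12 × 767 = 92.040
  age 4: 0.09 × 1022 = 91.980
  age 5: 0.05 × 2000 = 100.000
Maximum at age 5 (100.000).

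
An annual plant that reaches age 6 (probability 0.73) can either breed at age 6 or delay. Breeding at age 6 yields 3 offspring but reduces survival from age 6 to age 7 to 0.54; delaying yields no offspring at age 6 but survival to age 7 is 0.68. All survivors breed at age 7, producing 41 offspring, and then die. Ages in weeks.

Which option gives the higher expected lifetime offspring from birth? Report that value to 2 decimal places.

breed at age 6: R₀ = 0.73 × (3 + 0.54 × 41) = 0.73 × 25.1400 = 18.3522
delay to age 7: R₀ = 0.73 × (0.68 × 41) = 0.73 × 27.8800 = 20.3524
Higher: delay to age 7 (20.3524).

20.35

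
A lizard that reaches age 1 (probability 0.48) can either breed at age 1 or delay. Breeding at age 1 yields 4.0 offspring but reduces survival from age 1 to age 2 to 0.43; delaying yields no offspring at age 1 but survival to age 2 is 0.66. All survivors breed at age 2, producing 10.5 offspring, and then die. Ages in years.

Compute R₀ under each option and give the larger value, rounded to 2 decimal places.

breed at age 1: R₀ = 0.48 × (4.0 + 0.43 × 10.5) = 0.48 × 8.5150 = 4.0872
delay to age 2: R₀ = 0.48 × (0.66 × 10.5) = 0.48 × 6.9300 = 3.3264
Higher: breed at age 1 (4.0872).

4.09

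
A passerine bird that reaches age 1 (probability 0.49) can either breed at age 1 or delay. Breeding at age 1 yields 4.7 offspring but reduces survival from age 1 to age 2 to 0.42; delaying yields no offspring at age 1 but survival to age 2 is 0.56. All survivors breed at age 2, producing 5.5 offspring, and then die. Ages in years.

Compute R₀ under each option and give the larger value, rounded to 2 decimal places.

3.43

breed at age 1: R₀ = 0.49 × (4.7 + 0.42 × 5.5) = 0.49 × 7.0100 = 3.4349
delay to age 2: R₀ = 0.49 × (0.56 × 5.5) = 0.49 × 3.0800 = 1.5092
Higher: breed at age 1 (3.4349).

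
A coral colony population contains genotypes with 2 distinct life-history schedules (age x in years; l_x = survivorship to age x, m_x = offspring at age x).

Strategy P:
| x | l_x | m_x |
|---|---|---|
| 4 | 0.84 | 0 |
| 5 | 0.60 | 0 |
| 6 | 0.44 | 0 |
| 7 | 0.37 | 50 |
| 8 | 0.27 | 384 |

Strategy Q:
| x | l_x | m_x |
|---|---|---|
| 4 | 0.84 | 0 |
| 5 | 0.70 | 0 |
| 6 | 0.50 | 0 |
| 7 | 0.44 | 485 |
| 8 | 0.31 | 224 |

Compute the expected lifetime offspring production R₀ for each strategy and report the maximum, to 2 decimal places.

Strategy P: R₀ = 0.84×0 + 0.60×0 + 0.44×0 + 0.37×50 + 0.27×384 = 122.1800
Strategy Q: R₀ = 0.84×0 + 0.70×0 + 0.50×0 + 0.44×485 + 0.31×224 = 282.8400
Highest R₀: strategy Q with 282.8400.

282.84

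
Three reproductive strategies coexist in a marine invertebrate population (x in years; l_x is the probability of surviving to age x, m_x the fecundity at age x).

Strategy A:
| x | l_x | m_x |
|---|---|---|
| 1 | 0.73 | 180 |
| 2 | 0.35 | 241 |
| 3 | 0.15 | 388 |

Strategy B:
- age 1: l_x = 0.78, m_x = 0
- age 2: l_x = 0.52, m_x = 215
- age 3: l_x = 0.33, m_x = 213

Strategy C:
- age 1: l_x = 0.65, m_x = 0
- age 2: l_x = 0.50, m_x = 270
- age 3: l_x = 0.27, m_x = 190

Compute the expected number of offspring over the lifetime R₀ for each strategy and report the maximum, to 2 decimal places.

Strategy A: R₀ = 0.73×180 + 0.35×241 + 0.15×388 = 273.9500
Strategy B: R₀ = 0.78×0 + 0.52×215 + 0.33×213 = 182.0900
Strategy C: R₀ = 0.65×0 + 0.50×270 + 0.27×190 = 186.3000
Highest R₀: strategy A with 273.9500.

273.95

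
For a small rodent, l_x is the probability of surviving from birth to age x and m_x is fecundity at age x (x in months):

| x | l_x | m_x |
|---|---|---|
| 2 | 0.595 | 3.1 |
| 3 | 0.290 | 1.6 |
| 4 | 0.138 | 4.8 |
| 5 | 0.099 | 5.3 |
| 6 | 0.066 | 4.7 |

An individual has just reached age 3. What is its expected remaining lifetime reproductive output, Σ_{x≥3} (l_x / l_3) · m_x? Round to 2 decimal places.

6.76

l_3 = 0.290. Conditional survival from age 3 to x is l_x / l_3.
  x=3: (0.290/0.290) × 1.6 = 1.6000
  x=4: (0.138/0.290) × 4.8 = 2.2841
  x=5: (0.099/0.290) × 5.3 = 1.8093
  x=6: (0.066/0.290) × 4.7 = 1.0697
Sum = 1.6000 + 2.2841 + 1.8093 + 1.0697 = 6.7631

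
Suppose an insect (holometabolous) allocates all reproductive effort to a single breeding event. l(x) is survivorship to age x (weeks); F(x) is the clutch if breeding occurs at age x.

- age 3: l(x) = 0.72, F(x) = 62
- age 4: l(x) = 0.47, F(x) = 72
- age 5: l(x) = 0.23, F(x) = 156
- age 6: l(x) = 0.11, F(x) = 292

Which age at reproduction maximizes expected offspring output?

Expected offspring if breeding at age x = l(x) × F(x):
  age 3: 0.72 × 62 = 44.640
  age 4: 0.47 × 72 = 33.840
  age 5: 0.23 × 156 = 35.880
  age 6: 0.11 × 292 = 32.120
Maximum at age 3 (44.640).

3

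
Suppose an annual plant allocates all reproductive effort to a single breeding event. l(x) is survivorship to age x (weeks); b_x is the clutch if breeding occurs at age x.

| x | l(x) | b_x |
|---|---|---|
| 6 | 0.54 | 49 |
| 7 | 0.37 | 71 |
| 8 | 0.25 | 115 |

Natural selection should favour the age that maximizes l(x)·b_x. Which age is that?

Expected offspring if breeding at age x = l(x) × b_x:
  age 6: 0.54 × 49 = 26.460
  age 7: 0.37 × 71 = 26.270
  age 8: 0.25 × 115 = 28.750
Maximum at age 8 (28.750).

8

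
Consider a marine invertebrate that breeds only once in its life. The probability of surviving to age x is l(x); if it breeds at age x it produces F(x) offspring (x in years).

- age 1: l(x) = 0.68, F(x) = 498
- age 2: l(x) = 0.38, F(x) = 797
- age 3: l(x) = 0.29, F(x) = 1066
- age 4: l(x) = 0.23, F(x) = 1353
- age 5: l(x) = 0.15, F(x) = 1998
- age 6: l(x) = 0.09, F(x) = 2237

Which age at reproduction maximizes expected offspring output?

Expected offspring if breeding at age x = l(x) × F(x):
  age 1: 0.68 × 498 = 338.640
  age 2: 0.38 × 797 = 302.860
  age 3: 0.29 × 1066 = 309.140
  age 4: 0.23 × 1353 = 311.190
  age 5: 0.15 × 1998 = 299.700
  age 6: 0.09 × 2237 = 201.330
Maximum at age 1 (338.640).

1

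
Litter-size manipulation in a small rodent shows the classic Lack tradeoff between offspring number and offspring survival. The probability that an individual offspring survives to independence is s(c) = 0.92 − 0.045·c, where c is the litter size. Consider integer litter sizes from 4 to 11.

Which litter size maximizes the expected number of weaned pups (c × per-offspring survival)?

10

Expected weaned pups = c × s(c):
  c=4: 4 × 0.740 = 2.960
  c=5: 5 × 0.695 = 3.475
  c=6: 6 × 0.650 = 3.900
  c=7: 7 × 0.605 = 4.235
  c=8: 8 × 0.560 = 4.480
  c=9: 9 × 0.515 = 4.635
  c=10: 10 × 0.470 = 4.700
  c=11: 11 × 0.425 = 4.675
Maximum at c = 10 (4.700 weaned pups).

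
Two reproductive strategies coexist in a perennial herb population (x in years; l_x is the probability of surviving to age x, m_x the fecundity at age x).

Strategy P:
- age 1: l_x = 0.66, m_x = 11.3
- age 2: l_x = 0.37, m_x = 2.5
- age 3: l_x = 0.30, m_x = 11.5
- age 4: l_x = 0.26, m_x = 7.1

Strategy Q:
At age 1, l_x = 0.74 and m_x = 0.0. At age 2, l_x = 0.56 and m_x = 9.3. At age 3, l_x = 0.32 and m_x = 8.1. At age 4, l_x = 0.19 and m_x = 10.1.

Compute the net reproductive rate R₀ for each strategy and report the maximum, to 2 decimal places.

Strategy P: R₀ = 0.66×11.3 + 0.37×2.5 + 0.30×11.5 + 0.26×7.1 = 13.6790
Strategy Q: R₀ = 0.74×0.0 + 0.56×9.3 + 0.32×8.1 + 0.19×10.1 = 9.7190
Highest R₀: strategy P with 13.6790.

13.68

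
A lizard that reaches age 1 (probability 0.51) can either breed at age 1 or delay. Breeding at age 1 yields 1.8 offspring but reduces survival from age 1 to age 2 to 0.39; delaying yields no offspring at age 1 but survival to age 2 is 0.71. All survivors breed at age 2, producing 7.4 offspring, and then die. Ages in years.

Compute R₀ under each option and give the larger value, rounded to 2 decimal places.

2.68

breed at age 1: R₀ = 0.51 × (1.8 + 0.39 × 7.4) = 0.51 × 4.6860 = 2.3899
delay to age 2: R₀ = 0.51 × (0.71 × 7.4) = 0.51 × 5.2540 = 2.6795
Higher: delay to age 2 (2.6795).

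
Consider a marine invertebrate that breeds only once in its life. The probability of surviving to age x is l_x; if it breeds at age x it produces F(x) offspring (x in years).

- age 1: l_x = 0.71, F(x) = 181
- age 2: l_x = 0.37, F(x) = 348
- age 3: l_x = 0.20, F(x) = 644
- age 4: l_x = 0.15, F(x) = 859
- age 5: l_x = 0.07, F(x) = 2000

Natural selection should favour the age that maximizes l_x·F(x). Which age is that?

Expected offspring if breeding at age x = l_x × F(x):
  age 1: 0.71 × 181 = 128.510
  age 2: 0.37 × 348 = 128.760
  age 3: 0.20 × 644 = 128.800
  age 4: 0.15 × 859 = 128.850
  age 5: 0.07 × 2000 = 140.000
Maximum at age 5 (140.000).

5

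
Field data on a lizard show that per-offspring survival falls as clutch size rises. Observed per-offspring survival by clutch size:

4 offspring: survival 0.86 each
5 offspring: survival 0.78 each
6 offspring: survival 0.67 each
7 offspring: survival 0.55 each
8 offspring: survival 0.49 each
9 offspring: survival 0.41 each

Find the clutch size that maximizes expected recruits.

Expected recruits = c × s(c):
  c=4: 4 × 0.86 = 3.440
  c=5: 5 × 0.78 = 3.900
  c=6: 6 × 0.67 = 4.020
  c=7: 7 × 0.55 = 3.850
  c=8: 8 × 0.49 = 3.920
  c=9: 9 × 0.41 = 3.690
Maximum at c = 6 (4.020 recruits).

6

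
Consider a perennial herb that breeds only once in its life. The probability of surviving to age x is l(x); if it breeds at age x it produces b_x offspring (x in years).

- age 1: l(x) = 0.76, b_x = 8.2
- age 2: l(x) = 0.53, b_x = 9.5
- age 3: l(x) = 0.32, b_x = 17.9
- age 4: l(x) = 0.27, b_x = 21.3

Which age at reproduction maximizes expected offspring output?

1

Expected offspring if breeding at age x = l(x) × b_x:
  age 1: 0.76 × 8.2 = 6.232
  age 2: 0.53 × 9.5 = 5.035
  age 3: 0.32 × 17.9 = 5.728
  age 4: 0.27 × 21.3 = 5.751
Maximum at age 1 (6.232).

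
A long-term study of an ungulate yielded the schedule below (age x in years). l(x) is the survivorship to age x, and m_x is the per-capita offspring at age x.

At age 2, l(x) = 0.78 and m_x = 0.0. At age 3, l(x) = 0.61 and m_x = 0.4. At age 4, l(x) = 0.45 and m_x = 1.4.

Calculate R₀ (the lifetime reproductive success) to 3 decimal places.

0.874

R₀ = Σ l(x) m_x:
  age 2: 0.78 × 0.0 = 0.0000
  age 3: 0.61 × 0.4 = 0.2440
  age 4: 0.45 × 1.4 = 0.6300
R₀ = 0.0000 + 0.2440 + 0.6300 = 0.8740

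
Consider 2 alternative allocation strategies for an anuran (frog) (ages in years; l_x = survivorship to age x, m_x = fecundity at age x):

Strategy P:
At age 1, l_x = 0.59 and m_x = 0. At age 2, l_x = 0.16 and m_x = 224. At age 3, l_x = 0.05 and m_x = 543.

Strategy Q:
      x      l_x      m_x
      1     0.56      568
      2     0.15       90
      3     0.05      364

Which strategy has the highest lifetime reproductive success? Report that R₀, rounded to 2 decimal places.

Strategy P: R₀ = 0.59×0 + 0.16×224 + 0.05×543 = 62.9900
Strategy Q: R₀ = 0.56×568 + 0.15×90 + 0.05×364 = 349.7800
Highest R₀: strategy Q with 349.7800.

349.78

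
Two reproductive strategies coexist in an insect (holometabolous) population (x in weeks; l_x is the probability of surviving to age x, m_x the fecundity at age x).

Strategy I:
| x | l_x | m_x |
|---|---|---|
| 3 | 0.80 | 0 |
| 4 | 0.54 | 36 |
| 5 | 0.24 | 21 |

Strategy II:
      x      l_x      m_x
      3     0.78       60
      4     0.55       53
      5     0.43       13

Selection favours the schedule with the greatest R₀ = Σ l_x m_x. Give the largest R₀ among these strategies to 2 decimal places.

81.54

Strategy I: R₀ = 0.80×0 + 0.54×36 + 0.24×21 = 24.4800
Strategy II: R₀ = 0.78×60 + 0.55×53 + 0.43×13 = 81.5400
Highest R₀: strategy II with 81.5400.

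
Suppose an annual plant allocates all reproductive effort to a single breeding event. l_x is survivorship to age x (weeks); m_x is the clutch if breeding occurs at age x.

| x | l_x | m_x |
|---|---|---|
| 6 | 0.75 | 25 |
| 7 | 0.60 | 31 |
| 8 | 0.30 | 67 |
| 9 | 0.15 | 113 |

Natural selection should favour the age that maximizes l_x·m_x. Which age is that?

Expected offspring if breeding at age x = l_x × m_x:
  age 6: 0.75 × 25 = 18.750
  age 7: 0.60 × 31 = 18.600
  age 8: 0.30 × 67 = 20.100
  age 9: 0.15 × 113 = 16.950
Maximum at age 8 (20.100).

8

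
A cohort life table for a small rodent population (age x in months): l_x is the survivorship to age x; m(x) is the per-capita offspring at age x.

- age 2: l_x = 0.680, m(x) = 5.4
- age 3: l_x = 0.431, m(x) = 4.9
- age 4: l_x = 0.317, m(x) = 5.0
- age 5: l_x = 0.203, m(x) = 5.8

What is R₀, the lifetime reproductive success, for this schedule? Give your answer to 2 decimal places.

R₀ = Σ l_x m(x):
  age 2: 0.680 × 5.4 = 3.6720
  age 3: 0.431 × 4.9 = 2.1119
  age 4: 0.317 × 5.0 = 1.5850
  age 5: 0.203 × 5.8 = 1.1774
R₀ = 3.6720 + 2.1119 + 1.5850 + 1.1774 = 8.5463

8.55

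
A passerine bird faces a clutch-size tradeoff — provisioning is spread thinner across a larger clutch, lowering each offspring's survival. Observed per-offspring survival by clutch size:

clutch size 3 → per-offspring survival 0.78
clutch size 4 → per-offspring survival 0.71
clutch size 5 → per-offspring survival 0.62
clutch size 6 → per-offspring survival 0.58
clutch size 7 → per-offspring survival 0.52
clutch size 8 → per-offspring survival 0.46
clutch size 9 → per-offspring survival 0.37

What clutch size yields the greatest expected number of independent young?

8

Expected independent young = c × s(c):
  c=3: 3 × 0.78 = 2.340
  c=4: 4 × 0.71 = 2.840
  c=5: 5 × 0.62 = 3.100
  c=6: 6 × 0.58 = 3.480
  c=7: 7 × 0.52 = 3.640
  c=8: 8 × 0.46 = 3.680
  c=9: 9 × 0.37 = 3.330
Maximum at c = 8 (3.680 independent young).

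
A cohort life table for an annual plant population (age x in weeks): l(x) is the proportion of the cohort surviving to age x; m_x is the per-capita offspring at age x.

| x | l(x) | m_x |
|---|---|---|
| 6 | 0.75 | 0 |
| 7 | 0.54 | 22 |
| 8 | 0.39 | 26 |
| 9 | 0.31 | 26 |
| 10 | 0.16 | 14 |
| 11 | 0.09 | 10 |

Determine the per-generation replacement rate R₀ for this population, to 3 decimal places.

R₀ = Σ l(x) m_x:
  age 6: 0.75 × 0 = 0.0000
  age 7: 0.54 × 22 = 11.8800
  age 8: 0.39 × 26 = 10.1400
  age 9: 0.31 × 26 = 8.0600
  age 10: 0.16 × 14 = 2.2400
  age 11: 0.09 × 10 = 0.9000
R₀ = 0.0000 + 11.8800 + 10.1400 + 8.0600 + 2.2400 + 0.9000 = 33.2200

33.220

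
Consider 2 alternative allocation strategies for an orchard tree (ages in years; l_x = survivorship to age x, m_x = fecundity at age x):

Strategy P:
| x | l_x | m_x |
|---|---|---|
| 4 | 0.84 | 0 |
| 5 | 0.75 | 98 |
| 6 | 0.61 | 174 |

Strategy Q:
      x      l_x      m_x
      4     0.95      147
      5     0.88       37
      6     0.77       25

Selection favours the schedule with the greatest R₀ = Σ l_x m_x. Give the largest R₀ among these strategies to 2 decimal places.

Strategy P: R₀ = 0.84×0 + 0.75×98 + 0.61×174 = 179.6400
Strategy Q: R₀ = 0.95×147 + 0.88×37 + 0.77×25 = 191.4600
Highest R₀: strategy Q with 191.4600.

191.46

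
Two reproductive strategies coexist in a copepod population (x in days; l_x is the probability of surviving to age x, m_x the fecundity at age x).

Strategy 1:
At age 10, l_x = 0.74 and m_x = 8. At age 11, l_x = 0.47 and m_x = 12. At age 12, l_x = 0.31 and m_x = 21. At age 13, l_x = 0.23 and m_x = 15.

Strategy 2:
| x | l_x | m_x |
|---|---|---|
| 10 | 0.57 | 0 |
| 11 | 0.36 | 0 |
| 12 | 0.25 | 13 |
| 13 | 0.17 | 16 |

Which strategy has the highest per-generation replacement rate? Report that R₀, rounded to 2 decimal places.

21.52

Strategy 1: R₀ = 0.74×8 + 0.47×12 + 0.31×21 + 0.23×15 = 21.5200
Strategy 2: R₀ = 0.57×0 + 0.36×0 + 0.25×13 + 0.17×16 = 5.9700
Highest R₀: strategy 1 with 21.5200.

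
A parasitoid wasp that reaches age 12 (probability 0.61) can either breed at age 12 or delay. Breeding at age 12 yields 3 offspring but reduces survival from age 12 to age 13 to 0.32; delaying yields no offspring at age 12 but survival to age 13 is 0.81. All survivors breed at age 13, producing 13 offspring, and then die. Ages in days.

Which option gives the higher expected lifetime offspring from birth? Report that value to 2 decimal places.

breed at age 12: R₀ = 0.61 × (3 + 0.32 × 13) = 0.61 × 7.1600 = 4.3676
delay to age 13: R₀ = 0.61 × (0.81 × 13) = 0.61 × 10.5300 = 6.4233
Higher: delay to age 13 (6.4233).

6.42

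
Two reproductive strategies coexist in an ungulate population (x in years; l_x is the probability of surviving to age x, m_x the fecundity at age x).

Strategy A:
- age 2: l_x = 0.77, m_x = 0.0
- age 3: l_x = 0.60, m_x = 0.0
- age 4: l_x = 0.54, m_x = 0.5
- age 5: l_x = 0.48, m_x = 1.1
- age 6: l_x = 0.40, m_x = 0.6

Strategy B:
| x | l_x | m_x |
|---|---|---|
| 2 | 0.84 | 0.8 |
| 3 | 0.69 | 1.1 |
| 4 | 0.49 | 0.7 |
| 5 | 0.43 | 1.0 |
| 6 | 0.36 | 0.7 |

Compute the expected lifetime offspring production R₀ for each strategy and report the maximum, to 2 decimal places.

Strategy A: R₀ = 0.77×0.0 + 0.60×0.0 + 0.54×0.5 + 0.48×1.1 + 0.40×0.6 = 1.0380
Strategy B: R₀ = 0.84×0.8 + 0.69×1.1 + 0.49×0.7 + 0.43×1.0 + 0.36×0.7 = 2.4560
Highest R₀: strategy B with 2.4560.

2.46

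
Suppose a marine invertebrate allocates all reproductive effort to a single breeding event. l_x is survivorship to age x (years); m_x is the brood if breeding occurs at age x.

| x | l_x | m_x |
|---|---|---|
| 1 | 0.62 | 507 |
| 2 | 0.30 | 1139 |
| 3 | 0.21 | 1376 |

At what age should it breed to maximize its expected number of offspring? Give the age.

2

Expected offspring if breeding at age x = l_x × m_x:
  age 1: 0.62 × 507 = 314.340
  age 2: 0.30 × 1139 = 341.700
  age 3: 0.21 × 1376 = 288.960
Maximum at age 2 (341.700).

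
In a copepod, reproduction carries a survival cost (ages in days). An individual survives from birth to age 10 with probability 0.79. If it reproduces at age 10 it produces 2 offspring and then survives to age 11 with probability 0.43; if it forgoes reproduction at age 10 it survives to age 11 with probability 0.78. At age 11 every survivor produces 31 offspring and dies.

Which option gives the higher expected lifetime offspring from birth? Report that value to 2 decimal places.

breed at age 10: R₀ = 0.79 × (2 + 0.43 × 31) = 0.79 × 15.3300 = 12.1107
delay to age 11: R₀ = 0.79 × (0.78 × 31) = 0.79 × 24.1800 = 19.1022
Higher: delay to age 11 (19.1022).

19.10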